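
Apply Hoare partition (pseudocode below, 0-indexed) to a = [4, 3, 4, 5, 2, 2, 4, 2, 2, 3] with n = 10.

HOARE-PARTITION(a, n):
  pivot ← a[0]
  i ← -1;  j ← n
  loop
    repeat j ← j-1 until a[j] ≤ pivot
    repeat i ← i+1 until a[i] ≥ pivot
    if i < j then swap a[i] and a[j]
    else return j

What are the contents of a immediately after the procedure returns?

[3, 3, 2, 2, 2, 2, 4, 5, 4, 4]

pivot=4
j stops at 9 (3), i stops at 0 (4); swap ⇒ [3, 3, 4, 5, 2, 2, 4, 2, 2, 4]
j stops at 8 (2), i stops at 2 (4); swap ⇒ [3, 3, 2, 5, 2, 2, 4, 2, 4, 4]
j stops at 7 (2), i stops at 3 (5); swap ⇒ [3, 3, 2, 2, 2, 2, 4, 5, 4, 4]
j stops at 6, i stops at 6; i≥j ⇒ return 6. a=[3, 3, 2, 2, 2, 2, 4, 5, 4, 4]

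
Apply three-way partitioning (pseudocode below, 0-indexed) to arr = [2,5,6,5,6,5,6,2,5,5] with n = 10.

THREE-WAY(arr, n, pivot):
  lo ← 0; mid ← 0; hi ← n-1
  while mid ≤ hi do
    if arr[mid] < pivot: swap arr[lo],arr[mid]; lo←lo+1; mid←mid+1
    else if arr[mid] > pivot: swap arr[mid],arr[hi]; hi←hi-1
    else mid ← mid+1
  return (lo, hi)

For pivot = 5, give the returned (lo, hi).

(2, 6)

lo=0 mid=0 hi=9
2<5: swap(0,0), lo=1 mid=1 ⇒ [2,5,6,5,6,5,6,2,5,5]
5=5: mid=2
6>5: swap(2,9), hi=8 ⇒ [2,5,5,5,6,5,6,2,5,6]
5=5: mid=3
5=5: mid=4
6>5: swap(4,8), hi=7 ⇒ [2,5,5,5,5,5,6,2,6,6]
5=5: mid=5
5=5: mid=6
6>5: swap(6,7), hi=6 ⇒ [2,5,5,5,5,5,2,6,6,6]
2<5: swap(1,6), lo=2 mid=7 ⇒ [2,2,5,5,5,5,5,6,6,6]
done. lo=2 hi=6; arr=[2,2,5,5,5,5,5,6,6,6]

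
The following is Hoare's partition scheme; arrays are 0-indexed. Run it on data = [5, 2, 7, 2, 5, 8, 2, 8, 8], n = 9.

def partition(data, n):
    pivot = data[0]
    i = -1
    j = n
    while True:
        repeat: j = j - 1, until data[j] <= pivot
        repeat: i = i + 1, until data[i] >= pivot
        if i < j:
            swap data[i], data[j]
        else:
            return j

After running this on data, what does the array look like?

pivot = data[0] = 5; i = -1, j = 9
j→6 (data[6]=2≤5), i→0 (data[0]=5≥5); i<j, swap → [2, 2, 7, 2, 5, 8, 5, 8, 8]
j→4 (data[4]=5≤5), i→2 (data[2]=7≥5); i<j, swap → [2, 2, 5, 2, 7, 8, 5, 8, 8]
j→3, i→4; i≥j, return j=3. data = [2, 2, 5, 2, 7, 8, 5, 8, 8]

[2, 2, 5, 2, 7, 8, 5, 8, 8]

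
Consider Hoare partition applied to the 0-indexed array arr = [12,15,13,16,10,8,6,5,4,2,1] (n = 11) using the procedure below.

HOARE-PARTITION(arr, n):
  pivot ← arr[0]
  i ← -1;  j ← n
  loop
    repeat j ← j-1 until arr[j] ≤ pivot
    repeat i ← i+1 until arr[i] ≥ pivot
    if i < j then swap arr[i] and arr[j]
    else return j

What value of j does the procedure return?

6

pivot=12
j stops at 10 (1), i stops at 0 (12); swap ⇒ [1,15,13,16,10,8,6,5,4,2,12]
j stops at 9 (2), i stops at 1 (15); swap ⇒ [1,2,13,16,10,8,6,5,4,15,12]
j stops at 8 (4), i stops at 2 (13); swap ⇒ [1,2,4,16,10,8,6,5,13,15,12]
j stops at 7 (5), i stops at 3 (16); swap ⇒ [1,2,4,5,10,8,6,16,13,15,12]
j stops at 6, i stops at 7; i≥j ⇒ return 6. arr=[1,2,4,5,10,8,6,16,13,15,12]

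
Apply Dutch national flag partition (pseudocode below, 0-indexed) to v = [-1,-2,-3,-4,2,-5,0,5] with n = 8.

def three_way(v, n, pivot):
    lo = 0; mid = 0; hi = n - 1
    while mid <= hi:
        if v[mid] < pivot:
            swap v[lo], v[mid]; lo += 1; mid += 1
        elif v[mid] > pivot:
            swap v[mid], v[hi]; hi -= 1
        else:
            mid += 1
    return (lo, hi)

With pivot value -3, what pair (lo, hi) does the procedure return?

(2, 2)

lo=0 mid=0 hi=7
-1>-3: swap(0,7), hi=6 ⇒ [5,-2,-3,-4,2,-5,0,-1]
5>-3: swap(0,6), hi=5 ⇒ [0,-2,-3,-4,2,-5,5,-1]
0>-3: swap(0,5), hi=4 ⇒ [-5,-2,-3,-4,2,0,5,-1]
-5<-3: swap(0,0), lo=1 mid=1 ⇒ [-5,-2,-3,-4,2,0,5,-1]
-2>-3: swap(1,4), hi=3 ⇒ [-5,2,-3,-4,-2,0,5,-1]
2>-3: swap(1,3), hi=2 ⇒ [-5,-4,-3,2,-2,0,5,-1]
-4<-3: swap(1,1), lo=2 mid=2 ⇒ [-5,-4,-3,2,-2,0,5,-1]
-3=-3: mid=3
done. lo=2 hi=2; v=[-5,-4,-3,2,-2,0,5,-1]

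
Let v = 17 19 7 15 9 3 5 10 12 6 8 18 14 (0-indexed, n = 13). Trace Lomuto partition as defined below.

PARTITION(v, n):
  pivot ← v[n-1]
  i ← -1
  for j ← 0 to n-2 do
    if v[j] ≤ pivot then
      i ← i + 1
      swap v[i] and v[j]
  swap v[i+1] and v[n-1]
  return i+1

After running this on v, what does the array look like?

7 9 3 5 10 12 6 8 14 15 19 18 17

pivot = v[12] = 14; i = -1
j=0: v[0]=17 > 14 → no swap
j=1: v[1]=19 > 14 → no swap
j=2: v[2]=7 ≤ 14 → i=0, swap v[0],v[2] → 7 19 17 15 9 3 5 10 12 6 8 18 14
j=3: v[3]=15 > 14 → no swap
j=4: v[4]=9 ≤ 14 → i=1, swap v[1],v[4] → 7 9 17 15 19 3 5 10 12 6 8 18 14
j=5: v[5]=3 ≤ 14 → i=2, swap v[2],v[5] → 7 9 3 15 19 17 5 10 12 6 8 18 14
j=6: v[6]=5 ≤ 14 → i=3, swap v[3],v[6] → 7 9 3 5 19 17 15 10 12 6 8 18 14
j=7: v[7]=10 ≤ 14 → i=4, swap v[4],v[7] → 7 9 3 5 10 17 15 19 12 6 8 18 14
j=8: v[8]=12 ≤ 14 → i=5, swap v[5],v[8] → 7 9 3 5 10 12 15 19 17 6 8 18 14
j=9: v[9]=6 ≤ 14 → i=6, swap v[6],v[9] → 7 9 3 5 10 12 6 19 17 15 8 18 14
j=10: v[10]=8 ≤ 14 → i=7, swap v[7],v[10] → 7 9 3 5 10 12 6 8 17 15 19 18 14
j=11: v[11]=18 > 14 → no swap
final swap v[8],v[12] → 7 9 3 5 10 12 6 8 14 15 19 18 17; return 8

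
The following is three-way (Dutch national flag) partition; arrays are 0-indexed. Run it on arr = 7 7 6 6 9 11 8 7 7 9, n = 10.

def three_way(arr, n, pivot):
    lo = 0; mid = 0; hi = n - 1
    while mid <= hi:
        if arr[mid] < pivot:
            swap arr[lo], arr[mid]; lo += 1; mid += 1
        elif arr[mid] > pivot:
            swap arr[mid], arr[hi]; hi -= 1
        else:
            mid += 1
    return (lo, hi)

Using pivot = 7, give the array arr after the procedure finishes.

6 6 7 7 7 7 8 11 9 9

lo=0 mid=0 hi=9
7=7: mid=1
7=7: mid=2
6<7: swap(0,2), lo=1 mid=3 ⇒ 6 7 7 6 9 11 8 7 7 9
6<7: swap(1,3), lo=2 mid=4 ⇒ 6 6 7 7 9 11 8 7 7 9
9>7: swap(4,9), hi=8 ⇒ 6 6 7 7 9 11 8 7 7 9
9>7: swap(4,8), hi=7 ⇒ 6 6 7 7 7 11 8 7 9 9
7=7: mid=5
11>7: swap(5,7), hi=6 ⇒ 6 6 7 7 7 7 8 11 9 9
7=7: mid=6
8>7: swap(6,6), hi=5 ⇒ 6 6 7 7 7 7 8 11 9 9
done. lo=2 hi=5; arr=6 6 7 7 7 7 8 11 9 9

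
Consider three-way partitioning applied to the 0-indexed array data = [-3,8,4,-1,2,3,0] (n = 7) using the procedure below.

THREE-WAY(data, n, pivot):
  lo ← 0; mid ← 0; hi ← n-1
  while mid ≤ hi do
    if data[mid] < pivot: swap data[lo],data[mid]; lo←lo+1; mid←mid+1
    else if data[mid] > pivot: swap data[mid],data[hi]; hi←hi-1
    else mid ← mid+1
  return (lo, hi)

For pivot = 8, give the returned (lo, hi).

(6, 6)

pivot = 8; lo=0, mid=0, hi=6
data[mid]=-3<8: swap data[0],data[0]; lo=1,mid=1 → [-3,8,4,-1,2,3,0]
data[mid]=8=8: mid=2
data[mid]=4<8: swap data[1],data[2]; lo=2,mid=3 → [-3,4,8,-1,2,3,0]
data[mid]=-1<8: swap data[2],data[3]; lo=3,mid=4 → [-3,4,-1,8,2,3,0]
data[mid]=2<8: swap data[3],data[4]; lo=4,mid=5 → [-3,4,-1,2,8,3,0]
data[mid]=3<8: swap data[4],data[5]; lo=5,mid=6 → [-3,4,-1,2,3,8,0]
data[mid]=0<8: swap data[5],data[6]; lo=6,mid=7 → [-3,4,-1,2,3,0,8]
end: lo=6, hi=6; data = [-3,4,-1,2,3,0,8]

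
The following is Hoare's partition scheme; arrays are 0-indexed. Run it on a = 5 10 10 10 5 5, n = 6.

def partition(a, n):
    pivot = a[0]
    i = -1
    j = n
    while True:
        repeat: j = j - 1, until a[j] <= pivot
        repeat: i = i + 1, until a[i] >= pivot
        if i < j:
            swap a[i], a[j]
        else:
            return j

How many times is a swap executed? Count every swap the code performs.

pivot = a[0] = 5; i = -1, j = 6
j→5 (a[5]=5≤5), i→0 (a[0]=5≥5); i<j, swap → 5 10 10 10 5 5
j→4 (a[4]=5≤5), i→1 (a[1]=10≥5); i<j, swap → 5 5 10 10 10 5
j→1, i→2; i≥j, return j=1. a = 5 5 10 10 10 5

2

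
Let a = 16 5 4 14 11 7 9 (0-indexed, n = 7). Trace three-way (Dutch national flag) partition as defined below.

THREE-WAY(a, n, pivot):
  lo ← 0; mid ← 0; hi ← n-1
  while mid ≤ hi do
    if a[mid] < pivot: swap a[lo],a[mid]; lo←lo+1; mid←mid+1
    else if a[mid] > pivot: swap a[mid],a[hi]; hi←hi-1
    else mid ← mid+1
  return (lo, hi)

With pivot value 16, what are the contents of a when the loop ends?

5 4 14 11 7 9 16

pivot = 16; lo=0, mid=0, hi=6
a[mid]=16=16: mid=1
a[mid]=5<16: swap a[0],a[1]; lo=1,mid=2 → 5 16 4 14 11 7 9
a[mid]=4<16: swap a[1],a[2]; lo=2,mid=3 → 5 4 16 14 11 7 9
a[mid]=14<16: swap a[2],a[3]; lo=3,mid=4 → 5 4 14 16 11 7 9
a[mid]=11<16: swap a[3],a[4]; lo=4,mid=5 → 5 4 14 11 16 7 9
a[mid]=7<16: swap a[4],a[5]; lo=5,mid=6 → 5 4 14 11 7 16 9
a[mid]=9<16: swap a[5],a[6]; lo=6,mid=7 → 5 4 14 11 7 9 16
end: lo=6, hi=6; a = 5 4 14 11 7 9 16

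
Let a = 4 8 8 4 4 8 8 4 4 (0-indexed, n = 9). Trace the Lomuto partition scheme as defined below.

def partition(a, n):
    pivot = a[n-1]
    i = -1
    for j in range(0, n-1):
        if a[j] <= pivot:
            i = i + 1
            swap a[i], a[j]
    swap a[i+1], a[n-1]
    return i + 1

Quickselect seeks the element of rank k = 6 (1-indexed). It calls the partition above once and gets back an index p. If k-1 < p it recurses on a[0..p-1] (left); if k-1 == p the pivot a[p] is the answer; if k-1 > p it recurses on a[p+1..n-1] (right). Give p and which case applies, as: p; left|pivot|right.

pivot = a[8] = 4; i = -1
j=0: a[0]=4 ≤ 4 → i=0, swap a[0],a[0] (no change) → 4 8 8 4 4 8 8 4 4
j=1: a[1]=8 > 4 → no swap
j=2: a[2]=8 > 4 → no swap
j=3: a[3]=4 ≤ 4 → i=1, swap a[1],a[3] → 4 4 8 8 4 8 8 4 4
j=4: a[4]=4 ≤ 4 → i=2, swap a[2],a[4] → 4 4 4 8 8 8 8 4 4
j=5: a[5]=8 > 4 → no swap
j=6: a[6]=8 > 4 → no swap
j=7: a[7]=4 ≤ 4 → i=3, swap a[3],a[7] → 4 4 4 4 8 8 8 8 4
final swap a[4],a[8] → 4 4 4 4 4 8 8 8 8; return 4
p = 4; k-1 = 5 > 4 ⇒ right

4; right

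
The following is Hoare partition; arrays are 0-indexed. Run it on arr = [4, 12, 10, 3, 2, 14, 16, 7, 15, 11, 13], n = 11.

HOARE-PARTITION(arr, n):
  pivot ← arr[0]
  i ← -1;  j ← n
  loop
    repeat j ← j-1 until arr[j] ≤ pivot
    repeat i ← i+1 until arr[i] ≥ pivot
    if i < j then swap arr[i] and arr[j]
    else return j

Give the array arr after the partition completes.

pivot=4
j stops at 4 (2), i stops at 0 (4); swap ⇒ [2, 12, 10, 3, 4, 14, 16, 7, 15, 11, 13]
j stops at 3 (3), i stops at 1 (12); swap ⇒ [2, 3, 10, 12, 4, 14, 16, 7, 15, 11, 13]
j stops at 1, i stops at 2; i≥j ⇒ return 1. arr=[2, 3, 10, 12, 4, 14, 16, 7, 15, 11, 13]

[2, 3, 10, 12, 4, 14, 16, 7, 15, 11, 13]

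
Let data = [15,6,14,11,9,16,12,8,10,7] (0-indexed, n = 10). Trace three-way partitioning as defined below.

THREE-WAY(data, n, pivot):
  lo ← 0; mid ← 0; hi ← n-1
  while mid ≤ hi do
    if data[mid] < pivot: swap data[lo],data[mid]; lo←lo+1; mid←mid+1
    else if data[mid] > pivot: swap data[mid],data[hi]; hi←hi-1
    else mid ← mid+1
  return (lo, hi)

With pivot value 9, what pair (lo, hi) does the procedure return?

lo=0 mid=0 hi=9
15>9: swap(0,9), hi=8 ⇒ [7,6,14,11,9,16,12,8,10,15]
7<9: swap(0,0), lo=1 mid=1 ⇒ [7,6,14,11,9,16,12,8,10,15]
6<9: swap(1,1), lo=2 mid=2 ⇒ [7,6,14,11,9,16,12,8,10,15]
14>9: swap(2,8), hi=7 ⇒ [7,6,10,11,9,16,12,8,14,15]
10>9: swap(2,7), hi=6 ⇒ [7,6,8,11,9,16,12,10,14,15]
8<9: swap(2,2), lo=3 mid=3 ⇒ [7,6,8,11,9,16,12,10,14,15]
11>9: swap(3,6), hi=5 ⇒ [7,6,8,12,9,16,11,10,14,15]
12>9: swap(3,5), hi=4 ⇒ [7,6,8,16,9,12,11,10,14,15]
16>9: swap(3,4), hi=3 ⇒ [7,6,8,9,16,12,11,10,14,15]
9=9: mid=4
done. lo=3 hi=3; data=[7,6,8,9,16,12,11,10,14,15]

(3, 3)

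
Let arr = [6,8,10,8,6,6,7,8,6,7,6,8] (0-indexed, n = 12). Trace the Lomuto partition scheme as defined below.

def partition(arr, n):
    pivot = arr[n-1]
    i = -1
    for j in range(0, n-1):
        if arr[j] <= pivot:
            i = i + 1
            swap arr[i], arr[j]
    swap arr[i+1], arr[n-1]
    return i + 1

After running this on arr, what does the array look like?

[6,8,8,6,6,7,8,6,7,6,8,10]

pivot=8, i=-1
j=0: 6≤8, i=0, swap(0,0) ⇒ [6,8,10,8,6,6,7,8,6,7,6,8]
j=1: 8≤8, i=1, swap(1,1) ⇒ [6,8,10,8,6,6,7,8,6,7,6,8]
j=2: 10>8, skip
j=3: 8≤8, i=2, swap(2,3) ⇒ [6,8,8,10,6,6,7,8,6,7,6,8]
j=4: 6≤8, i=3, swap(3,4) ⇒ [6,8,8,6,10,6,7,8,6,7,6,8]
j=5: 6≤8, i=4, swap(4,5) ⇒ [6,8,8,6,6,10,7,8,6,7,6,8]
j=6: 7≤8, i=5, swap(5,6) ⇒ [6,8,8,6,6,7,10,8,6,7,6,8]
j=7: 8≤8, i=6, swap(6,7) ⇒ [6,8,8,6,6,7,8,10,6,7,6,8]
j=8: 6≤8, i=7, swap(7,8) ⇒ [6,8,8,6,6,7,8,6,10,7,6,8]
j=9: 7≤8, i=8, swap(8,9) ⇒ [6,8,8,6,6,7,8,6,7,10,6,8]
j=10: 6≤8, i=9, swap(9,10) ⇒ [6,8,8,6,6,7,8,6,7,6,10,8]
swap(10,11) ⇒ [6,8,8,6,6,7,8,6,7,6,8,10]; return 10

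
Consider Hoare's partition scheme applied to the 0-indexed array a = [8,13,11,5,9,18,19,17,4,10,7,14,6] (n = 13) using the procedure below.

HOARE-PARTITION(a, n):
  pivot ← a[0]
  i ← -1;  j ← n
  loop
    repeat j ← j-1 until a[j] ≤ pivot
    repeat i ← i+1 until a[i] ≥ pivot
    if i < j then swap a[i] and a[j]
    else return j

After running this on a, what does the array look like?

pivot = a[0] = 8; i = -1, j = 13
j→12 (a[12]=6≤8), i→0 (a[0]=8≥8); i<j, swap → [6,13,11,5,9,18,19,17,4,10,7,14,8]
j→10 (a[10]=7≤8), i→1 (a[1]=13≥8); i<j, swap → [6,7,11,5,9,18,19,17,4,10,13,14,8]
j→8 (a[8]=4≤8), i→2 (a[2]=11≥8); i<j, swap → [6,7,4,5,9,18,19,17,11,10,13,14,8]
j→3, i→4; i≥j, return j=3. a = [6,7,4,5,9,18,19,17,11,10,13,14,8]

[6,7,4,5,9,18,19,17,11,10,13,14,8]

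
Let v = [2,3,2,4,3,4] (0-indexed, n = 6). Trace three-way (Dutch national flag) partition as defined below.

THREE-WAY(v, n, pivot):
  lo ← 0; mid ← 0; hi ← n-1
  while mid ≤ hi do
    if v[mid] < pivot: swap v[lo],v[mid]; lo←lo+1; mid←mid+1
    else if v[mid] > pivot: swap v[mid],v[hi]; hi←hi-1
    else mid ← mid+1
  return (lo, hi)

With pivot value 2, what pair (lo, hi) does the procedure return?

lo=0 mid=0 hi=5
2=2: mid=1
3>2: swap(1,5), hi=4 ⇒ [2,4,2,4,3,3]
4>2: swap(1,4), hi=3 ⇒ [2,3,2,4,4,3]
3>2: swap(1,3), hi=2 ⇒ [2,4,2,3,4,3]
4>2: swap(1,2), hi=1 ⇒ [2,2,4,3,4,3]
2=2: mid=2
done. lo=0 hi=1; v=[2,2,4,3,4,3]

(0, 1)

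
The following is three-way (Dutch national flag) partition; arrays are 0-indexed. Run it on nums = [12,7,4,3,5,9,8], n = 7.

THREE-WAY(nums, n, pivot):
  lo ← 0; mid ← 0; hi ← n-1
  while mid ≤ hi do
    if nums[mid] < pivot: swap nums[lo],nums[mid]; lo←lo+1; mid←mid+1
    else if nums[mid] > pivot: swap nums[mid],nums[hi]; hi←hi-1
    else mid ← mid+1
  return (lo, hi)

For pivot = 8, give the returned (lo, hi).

pivot = 8; lo=0, mid=0, hi=6
nums[mid]=12>8: swap nums[0],nums[6]; hi=5 → [8,7,4,3,5,9,12]
nums[mid]=8=8: mid=1
nums[mid]=7<8: swap nums[0],nums[1]; lo=1,mid=2 → [7,8,4,3,5,9,12]
nums[mid]=4<8: swap nums[1],nums[2]; lo=2,mid=3 → [7,4,8,3,5,9,12]
nums[mid]=3<8: swap nums[2],nums[3]; lo=3,mid=4 → [7,4,3,8,5,9,12]
nums[mid]=5<8: swap nums[3],nums[4]; lo=4,mid=5 → [7,4,3,5,8,9,12]
nums[mid]=9>8: swap nums[5],nums[5]; hi=4 → [7,4,3,5,8,9,12]
end: lo=4, hi=4; nums = [7,4,3,5,8,9,12]

(4, 4)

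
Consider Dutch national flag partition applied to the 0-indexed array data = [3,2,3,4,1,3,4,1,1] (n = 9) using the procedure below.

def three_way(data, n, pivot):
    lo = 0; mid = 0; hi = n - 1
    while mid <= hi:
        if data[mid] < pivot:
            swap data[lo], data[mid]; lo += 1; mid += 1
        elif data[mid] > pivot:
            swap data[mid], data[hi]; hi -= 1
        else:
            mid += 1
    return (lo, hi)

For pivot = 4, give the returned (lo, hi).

(7, 8)

lo=0 mid=0 hi=8
3<4: swap(0,0), lo=1 mid=1 ⇒ [3,2,3,4,1,3,4,1,1]
2<4: swap(1,1), lo=2 mid=2 ⇒ [3,2,3,4,1,3,4,1,1]
3<4: swap(2,2), lo=3 mid=3 ⇒ [3,2,3,4,1,3,4,1,1]
4=4: mid=4
1<4: swap(3,4), lo=4 mid=5 ⇒ [3,2,3,1,4,3,4,1,1]
3<4: swap(4,5), lo=5 mid=6 ⇒ [3,2,3,1,3,4,4,1,1]
4=4: mid=7
1<4: swap(5,7), lo=6 mid=8 ⇒ [3,2,3,1,3,1,4,4,1]
1<4: swap(6,8), lo=7 mid=9 ⇒ [3,2,3,1,3,1,1,4,4]
done. lo=7 hi=8; data=[3,2,3,1,3,1,1,4,4]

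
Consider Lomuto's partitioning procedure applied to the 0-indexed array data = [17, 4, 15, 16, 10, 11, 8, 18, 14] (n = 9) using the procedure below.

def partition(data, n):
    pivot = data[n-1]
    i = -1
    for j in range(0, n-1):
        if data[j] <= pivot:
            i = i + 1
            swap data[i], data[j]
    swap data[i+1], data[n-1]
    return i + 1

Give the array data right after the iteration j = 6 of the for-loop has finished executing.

pivot=14, i=-1
j=0: 17>14, skip
j=1: 4≤14, i=0, swap(0,1) ⇒ [4, 17, 15, 16, 10, 11, 8, 18, 14]
j=2: 15>14, skip
j=3: 16>14, skip
j=4: 10≤14, i=1, swap(1,4) ⇒ [4, 10, 15, 16, 17, 11, 8, 18, 14]
j=5: 11≤14, i=2, swap(2,5) ⇒ [4, 10, 11, 16, 17, 15, 8, 18, 14]
j=6: 8≤14, i=3, swap(3,6) ⇒ [4, 10, 11, 8, 17, 15, 16, 18, 14]
(after j=6) data = [4, 10, 11, 8, 17, 15, 16, 18, 14]

[4, 10, 11, 8, 17, 15, 16, 18, 14]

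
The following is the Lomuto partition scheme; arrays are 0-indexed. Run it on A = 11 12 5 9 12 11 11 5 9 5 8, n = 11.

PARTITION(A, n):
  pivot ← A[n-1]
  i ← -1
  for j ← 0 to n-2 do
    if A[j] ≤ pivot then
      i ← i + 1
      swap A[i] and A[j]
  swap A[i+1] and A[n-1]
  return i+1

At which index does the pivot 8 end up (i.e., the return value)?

3

pivot=8, i=-1
j=0: 11>8, skip
j=1: 12>8, skip
j=2: 5≤8, i=0, swap(0,2) ⇒ 5 12 11 9 12 11 11 5 9 5 8
j=3: 9>8, skip
j=4: 12>8, skip
j=5: 11>8, skip
j=6: 11>8, skip
j=7: 5≤8, i=1, swap(1,7) ⇒ 5 5 11 9 12 11 11 12 9 5 8
j=8: 9>8, skip
j=9: 5≤8, i=2, swap(2,9) ⇒ 5 5 5 9 12 11 11 12 9 11 8
swap(3,10) ⇒ 5 5 5 8 12 11 11 12 9 11 9; return 3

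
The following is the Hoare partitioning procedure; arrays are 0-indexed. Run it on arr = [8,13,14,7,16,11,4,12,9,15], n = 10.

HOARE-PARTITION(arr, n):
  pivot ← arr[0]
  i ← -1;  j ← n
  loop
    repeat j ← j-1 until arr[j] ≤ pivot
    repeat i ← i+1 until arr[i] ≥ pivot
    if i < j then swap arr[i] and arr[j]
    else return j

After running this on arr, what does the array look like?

[4,7,14,13,16,11,8,12,9,15]

pivot = arr[0] = 8; i = -1, j = 10
j→6 (arr[6]=4≤8), i→0 (arr[0]=8≥8); i<j, swap → [4,13,14,7,16,11,8,12,9,15]
j→3 (arr[3]=7≤8), i→1 (arr[1]=13≥8); i<j, swap → [4,7,14,13,16,11,8,12,9,15]
j→1, i→2; i≥j, return j=1. arr = [4,7,14,13,16,11,8,12,9,15]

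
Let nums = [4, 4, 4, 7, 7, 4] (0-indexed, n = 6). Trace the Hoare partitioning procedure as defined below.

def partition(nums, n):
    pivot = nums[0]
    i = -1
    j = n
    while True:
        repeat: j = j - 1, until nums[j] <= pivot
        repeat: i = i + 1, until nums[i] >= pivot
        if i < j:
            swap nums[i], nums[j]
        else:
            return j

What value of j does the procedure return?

pivot = nums[0] = 4; i = -1, j = 6
j→5 (nums[5]=4≤4), i→0 (nums[0]=4≥4); i<j, swap → [4, 4, 4, 7, 7, 4]
j→2 (nums[2]=4≤4), i→1 (nums[1]=4≥4); i<j, swap → [4, 4, 4, 7, 7, 4]
j→1, i→2; i≥j, return j=1. nums = [4, 4, 4, 7, 7, 4]

1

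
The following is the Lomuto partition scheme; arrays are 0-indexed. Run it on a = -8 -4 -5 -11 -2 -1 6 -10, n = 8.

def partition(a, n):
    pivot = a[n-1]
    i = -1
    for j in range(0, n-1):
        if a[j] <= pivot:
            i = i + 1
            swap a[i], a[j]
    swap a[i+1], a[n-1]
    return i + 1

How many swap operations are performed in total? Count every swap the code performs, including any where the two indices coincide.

2

pivot = a[7] = -10; i = -1
j=0: a[0]=-8 > -10 → no swap
j=1: a[1]=-4 > -10 → no swap
j=2: a[2]=-5 > -10 → no swap
j=3: a[3]=-11 ≤ -10 → i=0, swap a[0],a[3] → -11 -4 -5 -8 -2 -1 6 -10
j=4: a[4]=-2 > -10 → no swap
j=5: a[5]=-1 > -10 → no swap
j=6: a[6]=6 > -10 → no swap
final swap a[1],a[7] → -11 -10 -5 -8 -2 -1 6 -4; return 1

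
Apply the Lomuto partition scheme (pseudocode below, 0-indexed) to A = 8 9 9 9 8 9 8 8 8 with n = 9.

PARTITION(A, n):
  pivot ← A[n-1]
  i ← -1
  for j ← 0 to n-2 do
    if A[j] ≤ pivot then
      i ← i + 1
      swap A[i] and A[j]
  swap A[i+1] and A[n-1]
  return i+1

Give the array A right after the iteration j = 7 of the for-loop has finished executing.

pivot=8, i=-1
j=0: 8≤8, i=0, swap(0,0) ⇒ 8 9 9 9 8 9 8 8 8
j=1: 9>8, skip
j=2: 9>8, skip
j=3: 9>8, skip
j=4: 8≤8, i=1, swap(1,4) ⇒ 8 8 9 9 9 9 8 8 8
j=5: 9>8, skip
j=6: 8≤8, i=2, swap(2,6) ⇒ 8 8 8 9 9 9 9 8 8
j=7: 8≤8, i=3, swap(3,7) ⇒ 8 8 8 8 9 9 9 9 8
(after j=7) A = 8 8 8 8 9 9 9 9 8

8 8 8 8 9 9 9 9 8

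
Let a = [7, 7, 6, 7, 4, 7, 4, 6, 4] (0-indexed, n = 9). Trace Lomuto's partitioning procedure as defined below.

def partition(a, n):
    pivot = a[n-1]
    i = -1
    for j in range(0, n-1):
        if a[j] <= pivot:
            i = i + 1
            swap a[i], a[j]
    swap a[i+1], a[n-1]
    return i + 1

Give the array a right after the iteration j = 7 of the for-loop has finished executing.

[4, 4, 6, 7, 7, 7, 7, 6, 4]

pivot = a[8] = 4; i = -1
j=0: a[0]=7 > 4 → no swap
j=1: a[1]=7 > 4 → no swap
j=2: a[2]=6 > 4 → no swap
j=3: a[3]=7 > 4 → no swap
j=4: a[4]=4 ≤ 4 → i=0, swap a[0],a[4] → [4, 7, 6, 7, 7, 7, 4, 6, 4]
j=5: a[5]=7 > 4 → no swap
j=6: a[6]=4 ≤ 4 → i=1, swap a[1],a[6] → [4, 4, 6, 7, 7, 7, 7, 6, 4]
j=7: a[7]=6 > 4 → no swap
(after j=7) a = [4, 4, 6, 7, 7, 7, 7, 6, 4]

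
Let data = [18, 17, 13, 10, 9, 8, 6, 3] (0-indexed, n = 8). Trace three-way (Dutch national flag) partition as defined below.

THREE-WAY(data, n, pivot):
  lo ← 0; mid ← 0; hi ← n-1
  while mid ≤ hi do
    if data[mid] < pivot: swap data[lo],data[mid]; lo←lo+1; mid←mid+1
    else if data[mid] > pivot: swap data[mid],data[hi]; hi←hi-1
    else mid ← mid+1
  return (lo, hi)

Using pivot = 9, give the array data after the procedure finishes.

pivot = 9; lo=0, mid=0, hi=7
data[mid]=18>9: swap data[0],data[7]; hi=6 → [3, 17, 13, 10, 9, 8, 6, 18]
data[mid]=3<9: swap data[0],data[0]; lo=1,mid=1 → [3, 17, 13, 10, 9, 8, 6, 18]
data[mid]=17>9: swap data[1],data[6]; hi=5 → [3, 6, 13, 10, 9, 8, 17, 18]
data[mid]=6<9: swap data[1],data[1]; lo=2,mid=2 → [3, 6, 13, 10, 9, 8, 17, 18]
data[mid]=13>9: swap data[2],data[5]; hi=4 → [3, 6, 8, 10, 9, 13, 17, 18]
data[mid]=8<9: swap data[2],data[2]; lo=3,mid=3 → [3, 6, 8, 10, 9, 13, 17, 18]
data[mid]=10>9: swap data[3],data[4]; hi=3 → [3, 6, 8, 9, 10, 13, 17, 18]
data[mid]=9=9: mid=4
end: lo=3, hi=3; data = [3, 6, 8, 9, 10, 13, 17, 18]

[3, 6, 8, 9, 10, 13, 17, 18]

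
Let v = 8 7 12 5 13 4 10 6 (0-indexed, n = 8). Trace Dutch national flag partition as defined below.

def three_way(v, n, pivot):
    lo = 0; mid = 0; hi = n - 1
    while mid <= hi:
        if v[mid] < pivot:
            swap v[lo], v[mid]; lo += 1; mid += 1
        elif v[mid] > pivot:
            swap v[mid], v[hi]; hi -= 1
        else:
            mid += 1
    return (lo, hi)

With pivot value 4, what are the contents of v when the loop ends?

pivot = 4; lo=0, mid=0, hi=7
v[mid]=8>4: swap v[0],v[7]; hi=6 → 6 7 12 5 13 4 10 8
v[mid]=6>4: swap v[0],v[6]; hi=5 → 10 7 12 5 13 4 6 8
v[mid]=10>4: swap v[0],v[5]; hi=4 → 4 7 12 5 13 10 6 8
v[mid]=4=4: mid=1
v[mid]=7>4: swap v[1],v[4]; hi=3 → 4 13 12 5 7 10 6 8
v[mid]=13>4: swap v[1],v[3]; hi=2 → 4 5 12 13 7 10 6 8
v[mid]=5>4: swap v[1],v[2]; hi=1 → 4 12 5 13 7 10 6 8
v[mid]=12>4: swap v[1],v[1]; hi=0 → 4 12 5 13 7 10 6 8
end: lo=0, hi=0; v = 4 12 5 13 7 10 6 8

4 12 5 13 7 10 6 8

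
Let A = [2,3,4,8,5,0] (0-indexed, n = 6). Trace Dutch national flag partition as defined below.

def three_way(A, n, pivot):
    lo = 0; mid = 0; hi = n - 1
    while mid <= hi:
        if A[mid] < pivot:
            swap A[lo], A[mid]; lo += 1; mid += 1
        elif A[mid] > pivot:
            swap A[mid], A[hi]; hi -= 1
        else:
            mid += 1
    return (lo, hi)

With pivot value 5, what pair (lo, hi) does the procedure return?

(4, 4)

lo=0 mid=0 hi=5
2<5: swap(0,0), lo=1 mid=1 ⇒ [2,3,4,8,5,0]
3<5: swap(1,1), lo=2 mid=2 ⇒ [2,3,4,8,5,0]
4<5: swap(2,2), lo=3 mid=3 ⇒ [2,3,4,8,5,0]
8>5: swap(3,5), hi=4 ⇒ [2,3,4,0,5,8]
0<5: swap(3,3), lo=4 mid=4 ⇒ [2,3,4,0,5,8]
5=5: mid=5
done. lo=4 hi=4; A=[2,3,4,0,5,8]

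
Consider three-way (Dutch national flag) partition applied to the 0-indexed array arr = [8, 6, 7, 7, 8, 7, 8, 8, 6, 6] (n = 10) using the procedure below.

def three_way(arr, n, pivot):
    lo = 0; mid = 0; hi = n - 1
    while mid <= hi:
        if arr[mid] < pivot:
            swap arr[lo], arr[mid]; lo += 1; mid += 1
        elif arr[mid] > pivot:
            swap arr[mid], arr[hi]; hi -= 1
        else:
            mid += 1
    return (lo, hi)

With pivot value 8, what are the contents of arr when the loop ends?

[6, 7, 7, 7, 6, 6, 8, 8, 8, 8]

pivot = 8; lo=0, mid=0, hi=9
arr[mid]=8=8: mid=1
arr[mid]=6<8: swap arr[0],arr[1]; lo=1,mid=2 → [6, 8, 7, 7, 8, 7, 8, 8, 6, 6]
arr[mid]=7<8: swap arr[1],arr[2]; lo=2,mid=3 → [6, 7, 8, 7, 8, 7, 8, 8, 6, 6]
arr[mid]=7<8: swap arr[2],arr[3]; lo=3,mid=4 → [6, 7, 7, 8, 8, 7, 8, 8, 6, 6]
arr[mid]=8=8: mid=5
arr[mid]=7<8: swap arr[3],arr[5]; lo=4,mid=6 → [6, 7, 7, 7, 8, 8, 8, 8, 6, 6]
arr[mid]=8=8: mid=7
arr[mid]=8=8: mid=8
arr[mid]=6<8: swap arr[4],arr[8]; lo=5,mid=9 → [6, 7, 7, 7, 6, 8, 8, 8, 8, 6]
arr[mid]=6<8: swap arr[5],arr[9]; lo=6,mid=10 → [6, 7, 7, 7, 6, 6, 8, 8, 8, 8]
end: lo=6, hi=9; arr = [6, 7, 7, 7, 6, 6, 8, 8, 8, 8]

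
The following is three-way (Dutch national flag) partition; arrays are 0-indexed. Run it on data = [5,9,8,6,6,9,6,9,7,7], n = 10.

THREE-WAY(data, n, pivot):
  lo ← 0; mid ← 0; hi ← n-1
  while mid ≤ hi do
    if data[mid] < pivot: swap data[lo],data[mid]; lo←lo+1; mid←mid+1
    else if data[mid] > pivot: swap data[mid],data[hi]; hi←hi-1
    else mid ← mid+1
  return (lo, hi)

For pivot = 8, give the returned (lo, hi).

pivot = 8; lo=0, mid=0, hi=9
data[mid]=5<8: swap data[0],data[0]; lo=1,mid=1 → [5,9,8,6,6,9,6,9,7,7]
data[mid]=9>8: swap data[1],data[9]; hi=8 → [5,7,8,6,6,9,6,9,7,9]
data[mid]=7<8: swap data[1],data[1]; lo=2,mid=2 → [5,7,8,6,6,9,6,9,7,9]
data[mid]=8=8: mid=3
data[mid]=6<8: swap data[2],data[3]; lo=3,mid=4 → [5,7,6,8,6,9,6,9,7,9]
data[mid]=6<8: swap data[3],data[4]; lo=4,mid=5 → [5,7,6,6,8,9,6,9,7,9]
data[mid]=9>8: swap data[5],data[8]; hi=7 → [5,7,6,6,8,7,6,9,9,9]
data[mid]=7<8: swap data[4],data[5]; lo=5,mid=6 → [5,7,6,6,7,8,6,9,9,9]
data[mid]=6<8: swap data[5],data[6]; lo=6,mid=7 → [5,7,6,6,7,6,8,9,9,9]
data[mid]=9>8: swap data[7],data[7]; hi=6 → [5,7,6,6,7,6,8,9,9,9]
end: lo=6, hi=6; data = [5,7,6,6,7,6,8,9,9,9]

(6, 6)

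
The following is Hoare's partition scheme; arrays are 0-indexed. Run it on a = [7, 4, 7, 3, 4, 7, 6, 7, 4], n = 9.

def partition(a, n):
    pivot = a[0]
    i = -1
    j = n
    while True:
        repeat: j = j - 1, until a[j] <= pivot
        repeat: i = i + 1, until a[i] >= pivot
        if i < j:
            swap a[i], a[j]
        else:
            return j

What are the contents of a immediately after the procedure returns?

[4, 4, 7, 3, 4, 6, 7, 7, 7]

pivot = a[0] = 7; i = -1, j = 9
j→8 (a[8]=4≤7), i→0 (a[0]=7≥7); i<j, swap → [4, 4, 7, 3, 4, 7, 6, 7, 7]
j→7 (a[7]=7≤7), i→2 (a[2]=7≥7); i<j, swap → [4, 4, 7, 3, 4, 7, 6, 7, 7]
j→6 (a[6]=6≤7), i→5 (a[5]=7≥7); i<j, swap → [4, 4, 7, 3, 4, 6, 7, 7, 7]
j→5, i→6; i≥j, return j=5. a = [4, 4, 7, 3, 4, 6, 7, 7, 7]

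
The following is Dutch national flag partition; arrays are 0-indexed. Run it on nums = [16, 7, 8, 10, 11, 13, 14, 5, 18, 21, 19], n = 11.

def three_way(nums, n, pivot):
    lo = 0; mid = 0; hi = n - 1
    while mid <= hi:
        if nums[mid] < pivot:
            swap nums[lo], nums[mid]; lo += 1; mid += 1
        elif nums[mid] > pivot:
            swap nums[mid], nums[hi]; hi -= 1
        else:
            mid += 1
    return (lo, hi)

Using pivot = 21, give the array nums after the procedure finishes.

lo=0 mid=0 hi=10
16<21: swap(0,0), lo=1 mid=1 ⇒ [16, 7, 8, 10, 11, 13, 14, 5, 18, 21, 19]
7<21: swap(1,1), lo=2 mid=2 ⇒ [16, 7, 8, 10, 11, 13, 14, 5, 18, 21, 19]
8<21: swap(2,2), lo=3 mid=3 ⇒ [16, 7, 8, 10, 11, 13, 14, 5, 18, 21, 19]
10<21: swap(3,3), lo=4 mid=4 ⇒ [16, 7, 8, 10, 11, 13, 14, 5, 18, 21, 19]
11<21: swap(4,4), lo=5 mid=5 ⇒ [16, 7, 8, 10, 11, 13, 14, 5, 18, 21, 19]
13<21: swap(5,5), lo=6 mid=6 ⇒ [16, 7, 8, 10, 11, 13, 14, 5, 18, 21, 19]
14<21: swap(6,6), lo=7 mid=7 ⇒ [16, 7, 8, 10, 11, 13, 14, 5, 18, 21, 19]
5<21: swap(7,7), lo=8 mid=8 ⇒ [16, 7, 8, 10, 11, 13, 14, 5, 18, 21, 19]
18<21: swap(8,8), lo=9 mid=9 ⇒ [16, 7, 8, 10, 11, 13, 14, 5, 18, 21, 19]
21=21: mid=10
19<21: swap(9,10), lo=10 mid=11 ⇒ [16, 7, 8, 10, 11, 13, 14, 5, 18, 19, 21]
done. lo=10 hi=10; nums=[16, 7, 8, 10, 11, 13, 14, 5, 18, 19, 21]

[16, 7, 8, 10, 11, 13, 14, 5, 18, 19, 21]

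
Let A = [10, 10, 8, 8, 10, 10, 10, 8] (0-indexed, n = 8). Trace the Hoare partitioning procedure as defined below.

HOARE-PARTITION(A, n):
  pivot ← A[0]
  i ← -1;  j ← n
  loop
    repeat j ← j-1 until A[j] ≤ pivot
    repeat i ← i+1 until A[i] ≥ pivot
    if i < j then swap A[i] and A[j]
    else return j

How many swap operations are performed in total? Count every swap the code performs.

pivot=10
j stops at 7 (8), i stops at 0 (10); swap ⇒ [8, 10, 8, 8, 10, 10, 10, 10]
j stops at 6 (10), i stops at 1 (10); swap ⇒ [8, 10, 8, 8, 10, 10, 10, 10]
j stops at 5 (10), i stops at 4 (10); swap ⇒ [8, 10, 8, 8, 10, 10, 10, 10]
j stops at 4, i stops at 5; i≥j ⇒ return 4. A=[8, 10, 8, 8, 10, 10, 10, 10]

3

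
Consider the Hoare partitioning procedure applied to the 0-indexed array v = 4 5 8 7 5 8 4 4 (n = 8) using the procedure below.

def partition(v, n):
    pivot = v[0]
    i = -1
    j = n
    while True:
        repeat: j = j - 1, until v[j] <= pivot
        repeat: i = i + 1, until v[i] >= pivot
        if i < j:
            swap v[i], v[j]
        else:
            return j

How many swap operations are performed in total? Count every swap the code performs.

pivot=4
j stops at 7 (4), i stops at 0 (4); swap ⇒ 4 5 8 7 5 8 4 4
j stops at 6 (4), i stops at 1 (5); swap ⇒ 4 4 8 7 5 8 5 4
j stops at 1, i stops at 2; i≥j ⇒ return 1. v=4 4 8 7 5 8 5 4

2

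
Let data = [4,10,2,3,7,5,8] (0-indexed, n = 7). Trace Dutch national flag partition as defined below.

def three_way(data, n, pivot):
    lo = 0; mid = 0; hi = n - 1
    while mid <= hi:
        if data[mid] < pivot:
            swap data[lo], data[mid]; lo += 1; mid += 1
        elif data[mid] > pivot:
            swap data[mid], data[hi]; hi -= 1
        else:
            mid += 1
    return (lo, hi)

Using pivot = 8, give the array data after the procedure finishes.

lo=0 mid=0 hi=6
4<8: swap(0,0), lo=1 mid=1 ⇒ [4,10,2,3,7,5,8]
10>8: swap(1,6), hi=5 ⇒ [4,8,2,3,7,5,10]
8=8: mid=2
2<8: swap(1,2), lo=2 mid=3 ⇒ [4,2,8,3,7,5,10]
3<8: swap(2,3), lo=3 mid=4 ⇒ [4,2,3,8,7,5,10]
7<8: swap(3,4), lo=4 mid=5 ⇒ [4,2,3,7,8,5,10]
5<8: swap(4,5), lo=5 mid=6 ⇒ [4,2,3,7,5,8,10]
done. lo=5 hi=5; data=[4,2,3,7,5,8,10]

[4,2,3,7,5,8,10]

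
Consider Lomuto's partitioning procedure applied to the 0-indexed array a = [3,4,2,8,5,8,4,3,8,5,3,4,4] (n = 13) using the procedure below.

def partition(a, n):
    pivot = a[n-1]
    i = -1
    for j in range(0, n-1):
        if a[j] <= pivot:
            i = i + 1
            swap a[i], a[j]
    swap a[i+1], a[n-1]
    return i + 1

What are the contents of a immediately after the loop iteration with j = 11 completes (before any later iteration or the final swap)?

pivot = a[12] = 4; i = -1
j=0: a[0]=3 ≤ 4 → i=0, swap a[0],a[0] (no change) → [3,4,2,8,5,8,4,3,8,5,3,4,4]
j=1: a[1]=4 ≤ 4 → i=1, swap a[1],a[1] (no change) → [3,4,2,8,5,8,4,3,8,5,3,4,4]
j=2: a[2]=2 ≤ 4 → i=2, swap a[2],a[2] (no change) → [3,4,2,8,5,8,4,3,8,5,3,4,4]
j=3: a[3]=8 > 4 → no swap
j=4: a[4]=5 > 4 → no swap
j=5: a[5]=8 > 4 → no swap
j=6: a[6]=4 ≤ 4 → i=3, swap a[3],a[6] → [3,4,2,4,5,8,8,3,8,5,3,4,4]
j=7: a[7]=3 ≤ 4 → i=4, swap a[4],a[7] → [3,4,2,4,3,8,8,5,8,5,3,4,4]
j=8: a[8]=8 > 4 → no swap
j=9: a[9]=5 > 4 → no swap
j=10: a[10]=3 ≤ 4 → i=5, swap a[5],a[10] → [3,4,2,4,3,3,8,5,8,5,8,4,4]
j=11: a[11]=4 ≤ 4 → i=6, swap a[6],a[11] → [3,4,2,4,3,3,4,5,8,5,8,8,4]
(after j=11) a = [3,4,2,4,3,3,4,5,8,5,8,8,4]

[3,4,2,4,3,3,4,5,8,5,8,8,4]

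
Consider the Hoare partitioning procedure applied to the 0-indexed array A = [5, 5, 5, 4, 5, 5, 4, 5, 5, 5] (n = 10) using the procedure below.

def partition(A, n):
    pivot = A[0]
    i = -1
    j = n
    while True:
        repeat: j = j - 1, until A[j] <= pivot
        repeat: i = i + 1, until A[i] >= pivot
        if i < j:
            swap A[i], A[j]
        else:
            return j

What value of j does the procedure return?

5

pivot = A[0] = 5; i = -1, j = 10
j→9 (A[9]=5≤5), i→0 (A[0]=5≥5); i<j, swap → [5, 5, 5, 4, 5, 5, 4, 5, 5, 5]
j→8 (A[8]=5≤5), i→1 (A[1]=5≥5); i<j, swap → [5, 5, 5, 4, 5, 5, 4, 5, 5, 5]
j→7 (A[7]=5≤5), i→2 (A[2]=5≥5); i<j, swap → [5, 5, 5, 4, 5, 5, 4, 5, 5, 5]
j→6 (A[6]=4≤5), i→4 (A[4]=5≥5); i<j, swap → [5, 5, 5, 4, 4, 5, 5, 5, 5, 5]
j→5, i→5; i≥j, return j=5. A = [5, 5, 5, 4, 4, 5, 5, 5, 5, 5]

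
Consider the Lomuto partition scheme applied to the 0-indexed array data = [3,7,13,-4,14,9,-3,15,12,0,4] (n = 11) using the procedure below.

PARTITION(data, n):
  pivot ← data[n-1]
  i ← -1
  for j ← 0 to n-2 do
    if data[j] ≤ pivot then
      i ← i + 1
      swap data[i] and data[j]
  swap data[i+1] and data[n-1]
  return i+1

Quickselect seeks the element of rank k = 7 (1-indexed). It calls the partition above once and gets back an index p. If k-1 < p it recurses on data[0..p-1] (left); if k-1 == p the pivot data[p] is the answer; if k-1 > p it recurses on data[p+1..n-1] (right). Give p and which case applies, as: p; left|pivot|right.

4; right

pivot = data[10] = 4; i = -1
j=0: data[0]=3 ≤ 4 → i=0, swap data[0],data[0] (no change) → [3,7,13,-4,14,9,-3,15,12,0,4]
j=1: data[1]=7 > 4 → no swap
j=2: data[2]=13 > 4 → no swap
j=3: data[3]=-4 ≤ 4 → i=1, swap data[1],data[3] → [3,-4,13,7,14,9,-3,15,12,0,4]
j=4: data[4]=14 > 4 → no swap
j=5: data[5]=9 > 4 → no swap
j=6: data[6]=-3 ≤ 4 → i=2, swap data[2],data[6] → [3,-4,-3,7,14,9,13,15,12,0,4]
j=7: data[7]=15 > 4 → no swap
j=8: data[8]=12 > 4 → no swap
j=9: data[9]=0 ≤ 4 → i=3, swap data[3],data[9] → [3,-4,-3,0,14,9,13,15,12,7,4]
final swap data[4],data[10] → [3,-4,-3,0,4,9,13,15,12,7,14]; return 4
p = 4; k-1 = 6 > 4 ⇒ right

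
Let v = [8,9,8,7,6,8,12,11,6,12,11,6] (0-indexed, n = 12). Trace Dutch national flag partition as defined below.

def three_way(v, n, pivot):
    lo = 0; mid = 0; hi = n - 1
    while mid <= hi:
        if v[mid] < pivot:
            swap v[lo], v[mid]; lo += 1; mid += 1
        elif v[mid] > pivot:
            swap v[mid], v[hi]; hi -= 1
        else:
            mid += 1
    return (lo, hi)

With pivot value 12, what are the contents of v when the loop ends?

[8,9,8,7,6,8,11,6,11,6,12,12]

pivot = 12; lo=0, mid=0, hi=11
v[mid]=8<12: swap v[0],v[0]; lo=1,mid=1 → [8,9,8,7,6,8,12,11,6,12,11,6]
v[mid]=9<12: swap v[1],v[1]; lo=2,mid=2 → [8,9,8,7,6,8,12,11,6,12,11,6]
v[mid]=8<12: swap v[2],v[2]; lo=3,mid=3 → [8,9,8,7,6,8,12,11,6,12,11,6]
v[mid]=7<12: swap v[3],v[3]; lo=4,mid=4 → [8,9,8,7,6,8,12,11,6,12,11,6]
v[mid]=6<12: swap v[4],v[4]; lo=5,mid=5 → [8,9,8,7,6,8,12,11,6,12,11,6]
v[mid]=8<12: swap v[5],v[5]; lo=6,mid=6 → [8,9,8,7,6,8,12,11,6,12,11,6]
v[mid]=12=12: mid=7
v[mid]=11<12: swap v[6],v[7]; lo=7,mid=8 → [8,9,8,7,6,8,11,12,6,12,11,6]
v[mid]=6<12: swap v[7],v[8]; lo=8,mid=9 → [8,9,8,7,6,8,11,6,12,12,11,6]
v[mid]=12=12: mid=10
v[mid]=11<12: swap v[8],v[10]; lo=9,mid=11 → [8,9,8,7,6,8,11,6,11,12,12,6]
v[mid]=6<12: swap v[9],v[11]; lo=10,mid=12 → [8,9,8,7,6,8,11,6,11,6,12,12]
end: lo=10, hi=11; v = [8,9,8,7,6,8,11,6,11,6,12,12]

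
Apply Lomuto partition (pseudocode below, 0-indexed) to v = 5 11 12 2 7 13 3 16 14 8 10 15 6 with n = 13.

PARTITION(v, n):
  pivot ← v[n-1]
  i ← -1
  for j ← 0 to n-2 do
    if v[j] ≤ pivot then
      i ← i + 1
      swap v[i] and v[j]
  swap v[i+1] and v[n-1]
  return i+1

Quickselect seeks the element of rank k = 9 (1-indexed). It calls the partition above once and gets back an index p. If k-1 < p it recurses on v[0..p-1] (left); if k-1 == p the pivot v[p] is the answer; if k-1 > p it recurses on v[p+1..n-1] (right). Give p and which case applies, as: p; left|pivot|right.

pivot=6, i=-1
j=0: 5≤6, i=0, swap(0,0) ⇒ 5 11 12 2 7 13 3 16 14 8 10 15 6
j=1: 11>6, skip
j=2: 12>6, skip
j=3: 2≤6, i=1, swap(1,3) ⇒ 5 2 12 11 7 13 3 16 14 8 10 15 6
j=4: 7>6, skip
j=5: 13>6, skip
j=6: 3≤6, i=2, swap(2,6) ⇒ 5 2 3 11 7 13 12 16 14 8 10 15 6
j=7: 16>6, skip
j=8: 14>6, skip
j=9: 8>6, skip
j=10: 10>6, skip
j=11: 15>6, skip
swap(3,12) ⇒ 5 2 3 6 7 13 12 16 14 8 10 15 11; return 3
p = 3; k-1 = 8 > 3 ⇒ right

3; right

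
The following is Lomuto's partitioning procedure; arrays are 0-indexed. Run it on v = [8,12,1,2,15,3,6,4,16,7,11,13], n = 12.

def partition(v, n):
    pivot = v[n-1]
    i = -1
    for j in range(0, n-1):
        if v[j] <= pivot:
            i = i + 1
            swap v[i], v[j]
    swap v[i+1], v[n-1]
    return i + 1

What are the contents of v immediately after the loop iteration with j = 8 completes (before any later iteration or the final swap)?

pivot=13, i=-1
j=0: 8≤13, i=0, swap(0,0) ⇒ [8,12,1,2,15,3,6,4,16,7,11,13]
j=1: 12≤13, i=1, swap(1,1) ⇒ [8,12,1,2,15,3,6,4,16,7,11,13]
j=2: 1≤13, i=2, swap(2,2) ⇒ [8,12,1,2,15,3,6,4,16,7,11,13]
j=3: 2≤13, i=3, swap(3,3) ⇒ [8,12,1,2,15,3,6,4,16,7,11,13]
j=4: 15>13, skip
j=5: 3≤13, i=4, swap(4,5) ⇒ [8,12,1,2,3,15,6,4,16,7,11,13]
j=6: 6≤13, i=5, swap(5,6) ⇒ [8,12,1,2,3,6,15,4,16,7,11,13]
j=7: 4≤13, i=6, swap(6,7) ⇒ [8,12,1,2,3,6,4,15,16,7,11,13]
j=8: 16>13, skip
(after j=8) v = [8,12,1,2,3,6,4,15,16,7,11,13]

[8,12,1,2,3,6,4,15,16,7,11,13]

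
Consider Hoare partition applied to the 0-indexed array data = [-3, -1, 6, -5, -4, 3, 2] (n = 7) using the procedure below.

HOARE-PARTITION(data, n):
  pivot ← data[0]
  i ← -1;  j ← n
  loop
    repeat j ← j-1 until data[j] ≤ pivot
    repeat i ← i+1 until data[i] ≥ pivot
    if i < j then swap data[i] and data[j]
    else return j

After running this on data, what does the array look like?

pivot=-3
j stops at 4 (-4), i stops at 0 (-3); swap ⇒ [-4, -1, 6, -5, -3, 3, 2]
j stops at 3 (-5), i stops at 1 (-1); swap ⇒ [-4, -5, 6, -1, -3, 3, 2]
j stops at 1, i stops at 2; i≥j ⇒ return 1. data=[-4, -5, 6, -1, -3, 3, 2]

[-4, -5, 6, -1, -3, 3, 2]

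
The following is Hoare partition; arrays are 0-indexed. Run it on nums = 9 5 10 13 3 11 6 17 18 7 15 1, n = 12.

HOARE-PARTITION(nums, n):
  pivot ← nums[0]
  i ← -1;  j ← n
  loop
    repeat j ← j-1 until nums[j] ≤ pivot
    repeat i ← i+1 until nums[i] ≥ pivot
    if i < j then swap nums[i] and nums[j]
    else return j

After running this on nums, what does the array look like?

1 5 7 6 3 11 13 17 18 10 15 9

pivot=9
j stops at 11 (1), i stops at 0 (9); swap ⇒ 1 5 10 13 3 11 6 17 18 7 15 9
j stops at 9 (7), i stops at 2 (10); swap ⇒ 1 5 7 13 3 11 6 17 18 10 15 9
j stops at 6 (6), i stops at 3 (13); swap ⇒ 1 5 7 6 3 11 13 17 18 10 15 9
j stops at 4, i stops at 5; i≥j ⇒ return 4. nums=1 5 7 6 3 11 13 17 18 10 15 9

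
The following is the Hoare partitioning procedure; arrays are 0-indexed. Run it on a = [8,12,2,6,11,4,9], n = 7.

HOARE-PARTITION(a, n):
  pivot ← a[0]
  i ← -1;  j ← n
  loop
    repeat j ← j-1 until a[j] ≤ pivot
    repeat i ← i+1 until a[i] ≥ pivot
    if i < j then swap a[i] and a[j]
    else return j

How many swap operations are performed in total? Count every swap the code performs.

pivot=8
j stops at 5 (4), i stops at 0 (8); swap ⇒ [4,12,2,6,11,8,9]
j stops at 3 (6), i stops at 1 (12); swap ⇒ [4,6,2,12,11,8,9]
j stops at 2, i stops at 3; i≥j ⇒ return 2. a=[4,6,2,12,11,8,9]

2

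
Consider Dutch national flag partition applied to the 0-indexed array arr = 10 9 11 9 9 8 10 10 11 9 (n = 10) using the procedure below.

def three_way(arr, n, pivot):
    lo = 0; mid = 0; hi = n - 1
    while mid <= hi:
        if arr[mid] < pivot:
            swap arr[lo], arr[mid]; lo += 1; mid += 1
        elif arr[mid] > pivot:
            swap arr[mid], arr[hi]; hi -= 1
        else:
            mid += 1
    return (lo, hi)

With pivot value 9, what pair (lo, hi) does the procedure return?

pivot = 9; lo=0, mid=0, hi=9
arr[mid]=10>9: swap arr[0],arr[9]; hi=8 → 9 9 11 9 9 8 10 10 11 10
arr[mid]=9=9: mid=1
arr[mid]=9=9: mid=2
arr[mid]=11>9: swap arr[2],arr[8]; hi=7 → 9 9 11 9 9 8 10 10 11 10
arr[mid]=11>9: swap arr[2],arr[7]; hi=6 → 9 9 10 9 9 8 10 11 11 10
arr[mid]=10>9: swap arr[2],arr[6]; hi=5 → 9 9 10 9 9 8 10 11 11 10
arr[mid]=10>9: swap arr[2],arr[5]; hi=4 → 9 9 8 9 9 10 10 11 11 10
arr[mid]=8<9: swap arr[0],arr[2]; lo=1,mid=3 → 8 9 9 9 9 10 10 11 11 10
arr[mid]=9=9: mid=4
arr[mid]=9=9: mid=5
end: lo=1, hi=4; arr = 8 9 9 9 9 10 10 11 11 10

(1, 4)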